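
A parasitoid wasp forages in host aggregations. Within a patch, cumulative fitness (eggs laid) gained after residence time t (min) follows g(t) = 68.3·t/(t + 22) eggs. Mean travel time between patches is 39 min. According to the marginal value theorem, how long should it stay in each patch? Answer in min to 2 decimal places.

29.29 min

Optimal t* satisfies g'(t*) = g(t*)/(T + t*).
g'(t) = 68.3·22/(t + 22)². Setting 68.3·22/(t+22)² = 68.3t/[(t+22)(39+t)] gives 22(39+t) = t(t+22), so t² = 22×39 = 858.
t* = √858 = 29.29 min.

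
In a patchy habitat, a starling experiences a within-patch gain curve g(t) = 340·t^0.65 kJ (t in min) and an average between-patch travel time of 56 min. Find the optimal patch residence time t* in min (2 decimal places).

Optimal t* satisfies g'(t*) = g(t*)/(T + t*).
g'(t) = 0.65·340·t^-0.35. Setting 0.65·340·t^-0.35 = 340·t^0.65/(56+t) gives 0.65(56+t) = t, so 0.35·t = 0.65×56.
t* = 0.65×56/0.35 = 104 min.

104.00 min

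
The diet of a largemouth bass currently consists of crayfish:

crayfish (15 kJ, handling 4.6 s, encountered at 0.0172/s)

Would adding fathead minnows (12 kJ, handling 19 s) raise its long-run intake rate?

Intake rate on the current diet: R = (0.0172×15) / (1 + 0.0172×4.6) = 0.258/1.079 = 0.2391 kJ/s.
Profitability of fathead minnows: 12/19 = 0.6316 kJ/s.
0.6316 > 0.2391, so adding fathead minnows raises the average — include it.

Yes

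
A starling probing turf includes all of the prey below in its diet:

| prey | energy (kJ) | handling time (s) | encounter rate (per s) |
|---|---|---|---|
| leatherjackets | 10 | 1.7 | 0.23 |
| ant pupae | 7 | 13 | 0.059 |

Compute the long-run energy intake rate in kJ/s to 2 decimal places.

Energy encountered per unit search time: 0.23×10 + 0.059×7 = 2.713 kJ/s.
Handling time per unit search time: 0.23×1.7 + 0.059×13 = 1.158.
Rate = 2.713/(1 + 1.158) = 1.257 kJ/s.

1.26 kJ/s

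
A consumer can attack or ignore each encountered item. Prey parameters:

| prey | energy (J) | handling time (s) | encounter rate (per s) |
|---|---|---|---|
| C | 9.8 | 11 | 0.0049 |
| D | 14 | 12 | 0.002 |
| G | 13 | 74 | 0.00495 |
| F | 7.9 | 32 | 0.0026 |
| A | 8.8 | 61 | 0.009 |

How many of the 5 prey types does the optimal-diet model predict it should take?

5

E/h in descending order: D 1.17, C 0.891, F 0.247, G 0.176, A 0.144 J/s. The optimal diet is the largest prefix of this list for which every included type satisfies E_i/h_i > R on the types above it.
Rate on top 1: 0.02734. C: 0.891 > 0.02734 → include.
Rate on top 2: 0.07053. F: 0.247 > 0.07053 → include.
Rate on top 3: 0.08316. G: 0.176 > 0.08316 → include.
Rate on top 4: 0.1053. A: 0.144 > 0.1053 → include.
Optimal diet: D, C, F, G, A — 5 of 5 types.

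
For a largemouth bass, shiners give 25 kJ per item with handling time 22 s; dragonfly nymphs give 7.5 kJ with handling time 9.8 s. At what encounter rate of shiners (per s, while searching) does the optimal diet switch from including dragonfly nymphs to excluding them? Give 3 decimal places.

0.094 per s

The zero-one rule: include dragonfly nymphs iff E₂/h₂ > λE₁/(1+λh₁). Equality gives the switch point.
λE₁h₂ = E₂ + λE₂h₁ ⇒ λ = E₂/(E₁h₂ − E₂h₁) = 7.5/(245 − 165) = 0.09375 per s.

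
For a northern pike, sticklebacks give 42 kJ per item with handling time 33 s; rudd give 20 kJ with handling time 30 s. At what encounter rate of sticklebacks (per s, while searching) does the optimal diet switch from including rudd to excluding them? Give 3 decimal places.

0.033 per s

The zero-one rule: include rudd iff E₂/h₂ > λE₁/(1+λh₁). Equality gives the switch point.
λE₁h₂ = E₂ + λE₂h₁ ⇒ λ = E₂/(E₁h₂ − E₂h₁) = 20/(1260 − 660) = 0.03333 per s.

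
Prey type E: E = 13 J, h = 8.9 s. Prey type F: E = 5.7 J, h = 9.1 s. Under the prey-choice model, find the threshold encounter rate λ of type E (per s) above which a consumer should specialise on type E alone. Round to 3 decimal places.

0.084 per s

Drop type F once their profitability E₂/h₂ falls below the rate achievable on type E alone: E₂/h₂ = λE₁/(1 + λh₁).
Solve for λ: λE₁h₂ = E₂(1 + λh₁) → λ(E₁h₂ − E₂h₁) = E₂ → λ = E₂/(E₁h₂ − E₂h₁).
λ = 5.7/(13×9.1 − 5.7×8.9) = 5.7/67.57 = 0.08436 per s.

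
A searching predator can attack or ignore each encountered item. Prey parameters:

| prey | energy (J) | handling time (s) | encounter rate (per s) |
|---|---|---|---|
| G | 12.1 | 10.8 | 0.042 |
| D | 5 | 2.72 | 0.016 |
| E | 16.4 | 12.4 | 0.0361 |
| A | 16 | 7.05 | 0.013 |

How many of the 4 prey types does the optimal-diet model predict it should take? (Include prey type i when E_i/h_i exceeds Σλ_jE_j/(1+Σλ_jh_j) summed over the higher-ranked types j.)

4

Rank by E/h (J/s): A 2.27, D 1.84, E 1.32, G 1.12. Include each in turn until the next type's E/h falls below the running intake rate.
Rate on top 1: 0.1905. D: 1.84 > 0.1905 → include.
Rate on top 2: 0.2537. E: 1.32 > 0.2537 → include.
Rate on top 3: 0.556. G: 1.12 > 0.556 → include.
Optimal diet: A, D, E, G — 4 of 4 types.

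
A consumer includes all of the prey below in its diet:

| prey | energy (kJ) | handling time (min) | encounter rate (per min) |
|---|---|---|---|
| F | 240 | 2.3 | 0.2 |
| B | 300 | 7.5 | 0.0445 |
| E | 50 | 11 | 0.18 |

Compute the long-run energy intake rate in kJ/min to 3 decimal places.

18.642 kJ/min

R = (0.2×240 + 0.0445×300 + 0.18×50) / (1 + 0.2×2.3 + 0.0445×7.5 + 0.18×11) = 70.35/3.774 = 18.64 kJ/min.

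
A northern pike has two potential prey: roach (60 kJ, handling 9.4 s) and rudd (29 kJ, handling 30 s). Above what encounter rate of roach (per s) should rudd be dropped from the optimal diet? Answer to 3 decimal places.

At the threshold, the rate on roach alone equals the profitability of rudd: λ·60/(1 + λ·9.4) = 29/30 = 0.9667.
Rearranging, λ(60 − 0.9667×9.4) = 0.9667, so λ = 0.9667/50.91 = 0.01899 per s.

0.019 per s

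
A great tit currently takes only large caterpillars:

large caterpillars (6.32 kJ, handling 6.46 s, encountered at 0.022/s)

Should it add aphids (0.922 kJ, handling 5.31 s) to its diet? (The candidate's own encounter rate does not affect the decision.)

Yes

Current rate: (0.022×6.32)/(1 + 0.022×6.46) = 0.1217 kJ/s.
aphids: E/h = 0.922/5.31 = 0.1736 kJ/s.
0.1736 > 0.1217, so adding aphids raises the average — include it.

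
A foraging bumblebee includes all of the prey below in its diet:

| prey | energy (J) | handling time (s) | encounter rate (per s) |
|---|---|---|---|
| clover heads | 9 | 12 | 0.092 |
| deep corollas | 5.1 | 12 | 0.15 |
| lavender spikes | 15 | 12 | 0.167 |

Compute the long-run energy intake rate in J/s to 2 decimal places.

R = Σλ_iE_i / (1 + Σλ_ih_i)
Numerator: 0.092×9 + 0.15×5.1 + 0.167×15 = 4.098
Denominator: 1 + 0.092×12 + 0.15×12 + 0.167×12 = 5.908
R = 4.098/5.908 = 0.6936 J/s

0.69 J/s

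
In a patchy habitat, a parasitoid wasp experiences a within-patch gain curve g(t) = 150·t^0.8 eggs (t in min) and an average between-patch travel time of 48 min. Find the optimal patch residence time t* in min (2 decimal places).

192.00 min

Optimal t* satisfies g'(t*) = g(t*)/(T + t*).
g'(t) = 0.8·150·t^-0.2. Setting 0.8·150·t^-0.2 = 150·t^0.8/(48+t) gives 0.8(48+t) = t, so 0.20·t = 0.8×48.
t* = 0.8×48/0.20 = 192 min.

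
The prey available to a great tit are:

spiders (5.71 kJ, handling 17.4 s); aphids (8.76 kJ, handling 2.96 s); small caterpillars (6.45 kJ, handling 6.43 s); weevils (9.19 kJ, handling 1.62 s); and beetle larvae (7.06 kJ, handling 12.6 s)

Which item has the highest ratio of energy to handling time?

In descending order of E/h:
weevils: 9.19/1.62 = 5.67 kJ/s
aphids: 8.76/2.96 = 2.96 kJ/s
small caterpillars: 6.45/6.43 = 1 kJ/s
beetle larvae: 7.06/12.6 = 0.56 kJ/s
spiders: 5.71/17.4 = 0.328 kJ/s

weevils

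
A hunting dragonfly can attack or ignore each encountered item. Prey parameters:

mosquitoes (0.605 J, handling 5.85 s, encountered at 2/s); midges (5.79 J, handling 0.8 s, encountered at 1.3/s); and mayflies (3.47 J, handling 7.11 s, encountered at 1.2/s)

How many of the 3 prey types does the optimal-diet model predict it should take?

Profitabilities (E/h, J/s): midges 7.24, mayflies 0.488, mosquitoes 0.103. Add prey in this order while the next type's profitability exceeds the intake rate on those already taken.
Rate on top 1: 3.69. mayflies: 0.488 < 3.69 → exclude; stop.
Optimal diet: midges — 1 of 3 types.

1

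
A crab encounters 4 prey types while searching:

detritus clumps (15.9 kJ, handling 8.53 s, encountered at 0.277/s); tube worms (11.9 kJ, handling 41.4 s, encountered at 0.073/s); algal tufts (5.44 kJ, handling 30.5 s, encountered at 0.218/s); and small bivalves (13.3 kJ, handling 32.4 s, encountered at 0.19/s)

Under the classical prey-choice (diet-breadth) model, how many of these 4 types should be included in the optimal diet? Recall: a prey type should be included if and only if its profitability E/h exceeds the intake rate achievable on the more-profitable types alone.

1

Rank by E/h (kJ/s): detritus clumps 1.86, small bivalves 0.41, tube worms 0.287, algal tufts 0.178. Include each in turn until the next type's E/h falls below the running intake rate.
Rate on top 1: 1.31. small bivalves: 0.41 < 1.31 → exclude; stop.
Optimal diet: detritus clumps — 1 of 4 types.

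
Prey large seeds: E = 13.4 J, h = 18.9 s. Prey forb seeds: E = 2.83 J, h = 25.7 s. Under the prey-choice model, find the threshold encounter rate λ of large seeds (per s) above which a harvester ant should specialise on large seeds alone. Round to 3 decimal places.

0.010 per s

At the threshold, the rate on large seeds alone equals the profitability of forb seeds: λ·13.4/(1 + λ·18.9) = 2.83/25.7 = 0.1101.
Rearranging, λ(13.4 − 0.1101×18.9) = 0.1101, so λ = 0.1101/11.32 = 0.009729 per s.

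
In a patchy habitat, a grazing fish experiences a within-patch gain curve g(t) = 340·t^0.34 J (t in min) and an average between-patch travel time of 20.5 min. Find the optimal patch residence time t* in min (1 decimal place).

10.6 min

Optimal t* satisfies g'(t*) = g(t*)/(T + t*).
g'(t) = 0.34·340·t^-0.66. Setting 0.34·340·t^-0.66 = 340·t^0.34/(20.5+t) gives 0.34(20.5+t) = t, so 0.66·t = 0.34×20.5.
t* = 0.34×20.5/0.66 = 10.56 min.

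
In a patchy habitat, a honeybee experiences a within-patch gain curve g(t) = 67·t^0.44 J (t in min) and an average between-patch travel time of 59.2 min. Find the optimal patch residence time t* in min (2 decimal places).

46.51 min

Maximise g(t)/(T+t): set derivative to zero → g'(t)(T+t) = g(t).
g'(t) = 0.44·67·t^-0.56. Setting 0.44·67·t^-0.56 = 67·t^0.44/(59.2+t) gives 0.44(59.2+t) = t, so 0.56·t = 0.44×59.2.
t* = 0.44×59.2/0.56 = 46.51 min.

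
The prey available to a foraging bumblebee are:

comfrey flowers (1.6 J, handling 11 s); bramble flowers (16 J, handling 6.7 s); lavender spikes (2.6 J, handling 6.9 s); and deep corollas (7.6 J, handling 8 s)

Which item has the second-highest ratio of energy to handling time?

deep corollas

Profitability E/h (J/s): comfrey flowers = 1.6/11 = 0.145, bramble flowers = 16/6.7 = 2.39, lavender spikes = 2.6/6.9 = 0.377, deep corollas = 7.6/8 = 0.95.
Ranked: bramble flowers > deep corollas > lavender spikes > comfrey flowers.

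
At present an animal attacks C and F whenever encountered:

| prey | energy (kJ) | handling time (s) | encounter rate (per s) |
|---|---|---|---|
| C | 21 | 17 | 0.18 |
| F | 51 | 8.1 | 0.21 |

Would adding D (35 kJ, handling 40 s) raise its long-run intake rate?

No

Current rate: (0.18×21 + 0.21×51)/(1 + 0.18×17 + 0.21×8.1) = 2.515 kJ/s.
D: E/h = 35/40 = 0.875 kJ/s.
Since 0.875 < R, time spent handling D is better spent searching.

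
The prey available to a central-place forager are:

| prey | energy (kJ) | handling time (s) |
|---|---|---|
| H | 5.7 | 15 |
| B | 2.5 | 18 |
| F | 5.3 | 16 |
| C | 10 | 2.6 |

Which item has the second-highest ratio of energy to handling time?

In descending order of E/h:
C: 10/2.6 = 3.85 kJ/s
H: 5.7/15 = 0.38 kJ/s
F: 5.3/16 = 0.331 kJ/s
B: 2.5/18 = 0.139 kJ/s

H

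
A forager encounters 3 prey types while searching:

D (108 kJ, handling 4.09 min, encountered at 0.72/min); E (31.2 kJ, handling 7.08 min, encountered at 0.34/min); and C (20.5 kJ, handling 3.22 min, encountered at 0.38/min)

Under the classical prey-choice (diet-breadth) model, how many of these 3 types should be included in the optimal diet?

Profitabilities (E/h, kJ/min): D 26.4, C 6.37, E 4.41. Add prey in this order while the next type's profitability exceeds the intake rate on those already taken.
Rate on top 1: 19.71. C: 6.37 < 19.71 → exclude; stop.
Optimal diet: D — 1 of 3 types.

1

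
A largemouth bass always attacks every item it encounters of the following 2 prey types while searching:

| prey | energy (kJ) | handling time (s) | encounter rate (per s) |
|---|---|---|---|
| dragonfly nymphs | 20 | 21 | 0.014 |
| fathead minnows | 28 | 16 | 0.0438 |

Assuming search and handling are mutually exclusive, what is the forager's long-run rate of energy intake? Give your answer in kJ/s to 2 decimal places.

0.76 kJ/s

R = Σλ_iE_i / (1 + Σλ_ih_i)
Numerator: 0.014×20 + 0.0438×28 = 1.506
Denominator: 1 + 0.014×21 + 0.0438×16 = 1.995
R = 1.506/1.995 = 0.7552 kJ/s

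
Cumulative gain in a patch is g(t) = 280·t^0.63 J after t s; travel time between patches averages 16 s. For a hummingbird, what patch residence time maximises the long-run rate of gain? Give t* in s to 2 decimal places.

27.24 s

Optimal t* satisfies g'(t*) = g(t*)/(T + t*).
g'(t) = 0.63·280·t^-0.37. Setting 0.63·280·t^-0.37 = 280·t^0.63/(16+t) gives 0.63(16+t) = t, so 0.37·t = 0.63×16.
t* = 0.63×16/0.37 = 27.24 s.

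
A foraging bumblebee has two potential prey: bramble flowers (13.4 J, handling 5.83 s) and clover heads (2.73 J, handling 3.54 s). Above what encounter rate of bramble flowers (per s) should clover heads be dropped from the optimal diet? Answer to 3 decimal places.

The zero-one rule: include clover heads iff E₂/h₂ > λE₁/(1+λh₁). Equality gives the switch point.
λE₁h₂ = E₂ + λE₂h₁ ⇒ λ = E₂/(E₁h₂ − E₂h₁) = 2.73/(47.44 − 15.92) = 0.08661 per s.

0.087 per s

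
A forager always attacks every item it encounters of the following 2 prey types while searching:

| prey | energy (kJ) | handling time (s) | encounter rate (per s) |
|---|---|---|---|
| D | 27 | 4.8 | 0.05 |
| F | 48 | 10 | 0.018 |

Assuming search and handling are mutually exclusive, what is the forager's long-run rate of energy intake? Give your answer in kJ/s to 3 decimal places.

1.559 kJ/s

R = Σλ_iE_i / (1 + Σλ_ih_i)
Numerator: 0.05×27 + 0.018×48 = 2.214
Denominator: 1 + 0.05×4.8 + 0.018×10 = 1.42
R = 2.214/1.42 = 1.559 kJ/s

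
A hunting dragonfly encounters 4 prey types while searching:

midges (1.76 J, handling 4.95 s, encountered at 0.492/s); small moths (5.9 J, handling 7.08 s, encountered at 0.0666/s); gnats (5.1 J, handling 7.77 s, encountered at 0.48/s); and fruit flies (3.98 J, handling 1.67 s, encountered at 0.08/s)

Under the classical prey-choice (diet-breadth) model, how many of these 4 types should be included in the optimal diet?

E/h in descending order: fruit flies 2.38, small moths 0.833, gnats 0.656, midges 0.356 J/s. The optimal diet is the largest prefix of this list for which every included type satisfies E_i/h_i > R on the types above it.
Rate on top 1: 0.2809. small moths: 0.833 > 0.2809 → include.
Rate on top 2: 0.4432. gnats: 0.656 > 0.4432 → include.
Rate on top 3: 0.5922. midges: 0.356 < 0.5922 → exclude; stop.
Optimal diet: fruit flies, small moths, gnats — 3 of 4 types.

3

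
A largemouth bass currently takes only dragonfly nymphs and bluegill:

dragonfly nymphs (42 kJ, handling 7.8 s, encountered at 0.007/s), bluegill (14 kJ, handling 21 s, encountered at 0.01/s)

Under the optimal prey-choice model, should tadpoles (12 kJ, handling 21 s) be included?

Yes

Intake rate on the current diet: R = (0.007×42 + 0.01×14) / (1 + 0.007×7.8 + 0.01×21) = 0.434/1.265 = 0.3432 kJ/s.
Profitability of tadpoles: 12/21 = 0.5714 kJ/s.
0.5714 > 0.3432, so adding tadpoles raises the average — include it.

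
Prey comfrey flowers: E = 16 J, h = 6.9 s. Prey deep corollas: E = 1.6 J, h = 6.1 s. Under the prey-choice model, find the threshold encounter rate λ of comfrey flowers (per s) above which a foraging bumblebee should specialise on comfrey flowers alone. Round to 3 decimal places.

0.018 per s

At the threshold, the rate on comfrey flowers alone equals the profitability of deep corollas: λ·16/(1 + λ·6.9) = 1.6/6.1 = 0.2623.
Rearranging, λ(16 − 0.2623×6.9) = 0.2623, so λ = 0.2623/14.19 = 0.01848 per s.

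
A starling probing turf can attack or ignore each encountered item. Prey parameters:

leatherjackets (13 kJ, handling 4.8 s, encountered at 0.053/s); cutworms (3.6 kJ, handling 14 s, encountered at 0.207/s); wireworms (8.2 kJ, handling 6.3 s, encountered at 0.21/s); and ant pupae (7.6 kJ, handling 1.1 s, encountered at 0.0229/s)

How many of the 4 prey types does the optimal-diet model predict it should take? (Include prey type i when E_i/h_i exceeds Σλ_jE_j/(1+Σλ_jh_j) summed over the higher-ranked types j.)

E/h in descending order: ant pupae 6.91, leatherjackets 2.71, wireworms 1.3, cutworms 0.257 kJ/s. The optimal diet is the largest prefix of this list for which every included type satisfies E_i/h_i > R on the types above it.
Rate on top 1: 0.1698. leatherjackets: 2.71 > 0.1698 → include.
Rate on top 2: 0.6745. wireworms: 1.3 > 0.6745 → include.
Rate on top 3: 0.9933. cutworms: 0.257 < 0.9933 → exclude; stop.
Optimal diet: ant pupae, leatherjackets, wireworms — 3 of 4 types.

3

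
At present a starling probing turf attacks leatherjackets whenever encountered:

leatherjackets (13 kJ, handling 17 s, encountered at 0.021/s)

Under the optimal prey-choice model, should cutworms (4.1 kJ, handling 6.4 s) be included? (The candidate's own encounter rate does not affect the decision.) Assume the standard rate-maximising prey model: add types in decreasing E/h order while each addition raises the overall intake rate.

Intake rate on the current diet: R = (0.021×13) / (1 + 0.021×17) = 0.273/1.357 = 0.2012 kJ/s.
Profitability of cutworms: 4.1/6.4 = 0.6406 kJ/s.
0.6406 > 0.2012, so adding cutworms raises the average — include it.

Yes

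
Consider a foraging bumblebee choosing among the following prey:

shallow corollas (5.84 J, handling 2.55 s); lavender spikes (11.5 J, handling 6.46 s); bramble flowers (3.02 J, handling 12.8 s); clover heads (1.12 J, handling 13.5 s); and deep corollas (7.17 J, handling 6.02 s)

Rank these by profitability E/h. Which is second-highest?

lavender spikes

Profitability E/h (J/s): shallow corollas = 5.84/2.55 = 2.29, lavender spikes = 11.5/6.46 = 1.78, bramble flowers = 3.02/12.8 = 0.236, clover heads = 1.12/13.5 = 0.083, deep corollas = 7.17/6.02 = 1.19.
Ranked: shallow corollas > lavender spikes > deep corollas > bramble flowers > clover heads.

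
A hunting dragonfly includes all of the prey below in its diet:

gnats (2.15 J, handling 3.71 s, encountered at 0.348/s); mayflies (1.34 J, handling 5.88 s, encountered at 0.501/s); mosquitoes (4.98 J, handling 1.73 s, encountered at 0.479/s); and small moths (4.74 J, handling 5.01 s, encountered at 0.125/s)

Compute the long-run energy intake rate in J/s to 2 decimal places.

0.66 J/s

R = Σλ_iE_i / (1 + Σλ_ih_i)
Numerator: 0.348×2.15 + 0.501×1.34 + 0.479×4.98 + 0.125×4.74 = 4.397
Denominator: 1 + 0.348×3.71 + 0.501×5.88 + 0.479×1.73 + 0.125×5.01 = 6.692
R = 4.397/6.692 = 0.6571 J/s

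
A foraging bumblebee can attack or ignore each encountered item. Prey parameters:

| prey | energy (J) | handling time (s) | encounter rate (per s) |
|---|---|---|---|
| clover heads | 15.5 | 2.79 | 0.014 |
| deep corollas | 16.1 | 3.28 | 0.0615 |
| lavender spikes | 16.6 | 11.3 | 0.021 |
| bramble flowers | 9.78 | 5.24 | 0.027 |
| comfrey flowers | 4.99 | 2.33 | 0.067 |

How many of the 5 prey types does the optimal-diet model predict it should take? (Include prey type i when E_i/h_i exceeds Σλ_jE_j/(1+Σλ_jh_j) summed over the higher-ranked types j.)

5

E/h in descending order: clover heads 5.56, deep corollas 4.91, comfrey flowers 2.14, bramble flowers 1.87, lavender spikes 1.47 J/s. The optimal diet is the largest prefix of this list for which every included type satisfies E_i/h_i > R on the types above it.
Rate on top 1: 0.2088. deep corollas: 4.91 > 0.2088 → include.
Rate on top 2: 0.9729. comfrey flowers: 2.14 > 0.9729 → include.
Rate on top 3: 1.104. bramble flowers: 1.87 > 1.104 → include.
Rate on top 4: 1.174. lavender spikes: 1.47 > 1.174 → include.
Optimal diet: clover heads, deep corollas, comfrey flowers, bramble flowers, lavender spikes — 5 of 5 types.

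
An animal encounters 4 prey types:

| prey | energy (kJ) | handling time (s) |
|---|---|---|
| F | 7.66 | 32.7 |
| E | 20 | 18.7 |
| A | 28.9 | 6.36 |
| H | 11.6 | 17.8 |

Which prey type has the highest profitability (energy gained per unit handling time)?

A

Profitability E/h (kJ/s): F = 7.66/32.7 = 0.234, E = 20/18.7 = 1.07, A = 28.9/6.36 = 4.54, H = 11.6/17.8 = 0.652.
Ranked: A > E > H > F.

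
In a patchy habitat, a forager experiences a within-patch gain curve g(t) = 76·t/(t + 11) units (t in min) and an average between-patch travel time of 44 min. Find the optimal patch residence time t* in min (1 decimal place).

Optimal t* satisfies g'(t*) = g(t*)/(T + t*).
g'(t) = 76·11/(t + 11)². Setting 76·11/(t+11)² = 76t/[(t+11)(44+t)] gives 11(44+t) = t(t+11), so t² = 11×44 = 484.
t* = √484 = 22 min.

22.0 min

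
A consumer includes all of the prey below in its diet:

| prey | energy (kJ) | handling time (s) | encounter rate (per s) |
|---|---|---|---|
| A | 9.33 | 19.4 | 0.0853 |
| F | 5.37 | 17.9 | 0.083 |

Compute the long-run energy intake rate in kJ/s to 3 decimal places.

Energy encountered per unit search time: 0.0853×9.33 + 0.083×5.37 = 1.242 kJ/s.
Handling time per unit search time: 0.0853×19.4 + 0.083×17.9 = 3.141.
Rate = 1.242/(1 + 3.141) = 0.2999 kJ/s.

0.300 kJ/s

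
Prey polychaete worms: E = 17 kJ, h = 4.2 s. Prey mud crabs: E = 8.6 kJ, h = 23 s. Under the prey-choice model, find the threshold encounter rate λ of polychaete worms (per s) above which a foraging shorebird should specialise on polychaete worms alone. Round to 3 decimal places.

At the threshold, the rate on polychaete worms alone equals the profitability of mud crabs: λ·17/(1 + λ·4.2) = 8.6/23 = 0.3739.
Rearranging, λ(17 − 0.3739×4.2) = 0.3739, so λ = 0.3739/15.43 = 0.02423 per s.

0.024 per s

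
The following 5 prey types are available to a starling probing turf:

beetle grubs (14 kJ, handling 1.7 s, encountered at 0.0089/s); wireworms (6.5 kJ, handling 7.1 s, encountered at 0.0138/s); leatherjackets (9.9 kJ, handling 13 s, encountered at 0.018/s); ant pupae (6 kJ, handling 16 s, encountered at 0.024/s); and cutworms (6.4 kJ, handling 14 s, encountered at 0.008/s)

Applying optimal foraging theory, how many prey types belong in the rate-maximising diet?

5

E/h in descending order: beetle grubs 8.24, wireworms 0.915, leatherjackets 0.762, cutworms 0.457, ant pupae 0.375 kJ/s. The optimal diet is the largest prefix of this list for which every included type satisfies E_i/h_i > R on the types above it.
Rate on top 1: 0.1227. wireworms: 0.915 > 0.1227 → include.
Rate on top 2: 0.1925. leatherjackets: 0.762 > 0.1925 → include.
Rate on top 3: 0.2914. cutworms: 0.457 > 0.2914 → include.
Rate on top 4: 0.3041. ant pupae: 0.375 > 0.3041 → include.
Optimal diet: beetle grubs, wireworms, leatherjackets, cutworms, ant pupae — 5 of 5 types.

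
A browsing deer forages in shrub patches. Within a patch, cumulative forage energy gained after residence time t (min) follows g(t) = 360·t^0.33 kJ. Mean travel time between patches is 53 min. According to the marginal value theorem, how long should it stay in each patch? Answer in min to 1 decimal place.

By the marginal value theorem, leave when the instantaneous gain rate g'(t) equals the habitat-wide average g(t)/(T + t).
g'(t) = 0.33·360·t^-0.67. Setting 0.33·360·t^-0.67 = 360·t^0.33/(53+t) gives 0.33(53+t) = t, so 0.67·t = 0.33×53.
t* = 0.33×53/0.67 = 26.1 min.

26.1 min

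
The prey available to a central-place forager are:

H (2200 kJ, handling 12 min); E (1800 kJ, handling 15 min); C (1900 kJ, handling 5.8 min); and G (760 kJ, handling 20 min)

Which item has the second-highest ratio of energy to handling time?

H

In descending order of E/h:
C: 1900/5.8 = 328 kJ/min
H: 2200/12 = 183 kJ/min
E: 1800/15 = 120 kJ/min
G: 760/20 = 38 kJ/min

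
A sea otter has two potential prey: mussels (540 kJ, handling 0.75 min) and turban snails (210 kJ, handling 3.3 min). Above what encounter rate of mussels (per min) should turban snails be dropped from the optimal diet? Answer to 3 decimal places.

The zero-one rule: include turban snails iff E₂/h₂ > λE₁/(1+λh₁). Equality gives the switch point.
λE₁h₂ = E₂ + λE₂h₁ ⇒ λ = E₂/(E₁h₂ − E₂h₁) = 210/(1782 − 157.5) = 0.1293 per min.

0.129 per min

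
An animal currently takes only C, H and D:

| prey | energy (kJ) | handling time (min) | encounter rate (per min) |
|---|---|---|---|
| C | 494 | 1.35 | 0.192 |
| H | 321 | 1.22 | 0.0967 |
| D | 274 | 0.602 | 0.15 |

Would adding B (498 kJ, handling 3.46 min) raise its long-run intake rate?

Yes

Current rate: (0.192×494 + 0.0967×321 + 0.15×274)/(1 + 0.192×1.35 + 0.0967×1.22 + 0.15×0.602) = 113.8 kJ/min.
B: E/h = 498/3.46 = 143.9 kJ/min.
143.9 > 113.8, so adding B raises the average — include it.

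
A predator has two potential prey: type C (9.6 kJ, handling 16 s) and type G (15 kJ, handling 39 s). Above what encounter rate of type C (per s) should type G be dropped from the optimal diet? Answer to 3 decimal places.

At the threshold, the rate on type C alone equals the profitability of type G: λ·9.6/(1 + λ·16) = 15/39 = 0.3846.
Rearranging, λ(9.6 − 0.3846×16) = 0.3846, so λ = 0.3846/3.446 = 0.1116 per s.

0.112 per s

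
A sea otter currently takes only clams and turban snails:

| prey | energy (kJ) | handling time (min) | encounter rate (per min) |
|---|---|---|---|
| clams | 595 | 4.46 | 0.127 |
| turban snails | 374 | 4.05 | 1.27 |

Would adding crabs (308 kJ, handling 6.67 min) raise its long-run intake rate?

On clams and turban snails alone, R = ΣλE/(1+Σλh) = 550.5/6.71 = 82.05 kJ/min.
Profitability of crabs: 308/6.67 = 46.18 kJ/min.
Since 46.18 < R, time spent handling crabs is better spent searching.

No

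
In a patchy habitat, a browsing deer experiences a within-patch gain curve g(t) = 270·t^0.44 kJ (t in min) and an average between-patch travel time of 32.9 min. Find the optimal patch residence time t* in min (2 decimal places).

25.85 min

By the marginal value theorem, leave when the instantaneous gain rate g'(t) equals the habitat-wide average g(t)/(T + t).
g'(t) = 0.44·270·t^-0.56. Setting 0.44·270·t^-0.56 = 270·t^0.44/(32.9+t) gives 0.44(32.9+t) = t, so 0.56·t = 0.44×32.9.
t* = 0.44×32.9/0.56 = 25.85 min.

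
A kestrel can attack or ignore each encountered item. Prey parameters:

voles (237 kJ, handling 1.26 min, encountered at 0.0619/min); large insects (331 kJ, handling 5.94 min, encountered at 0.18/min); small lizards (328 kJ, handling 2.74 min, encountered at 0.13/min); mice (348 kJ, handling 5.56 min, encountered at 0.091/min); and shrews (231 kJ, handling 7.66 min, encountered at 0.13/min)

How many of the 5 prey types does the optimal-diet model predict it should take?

Rank by E/h (kJ/min): voles 188, small lizards 120, mice 62.6, large insects 55.7, shrews 30.2. Include each in turn until the next type's E/h falls below the running intake rate.
Rate on top 1: 13.61. small lizards: 120 > 13.61 → include.
Rate on top 2: 39.96. mice: 62.6 > 39.96 → include.
Rate on top 3: 45.86. large insects: 55.7 > 45.86 → include.
Rate on top 4: 49.37. shrews: 30.2 < 49.37 → exclude; stop.
Optimal diet: voles, small lizards, mice, large insects — 4 of 5 types.

4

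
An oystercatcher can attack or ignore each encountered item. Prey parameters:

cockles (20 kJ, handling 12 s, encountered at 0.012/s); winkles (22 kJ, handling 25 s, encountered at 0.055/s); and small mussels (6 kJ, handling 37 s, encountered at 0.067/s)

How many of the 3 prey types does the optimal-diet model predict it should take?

2

E/h in descending order: cockles 1.67, winkles 0.88, small mussels 0.162 kJ/s. The optimal diet is the largest prefix of this list for which every included type satisfies E_i/h_i > R on the types above it.
Rate on top 1: 0.2098. winkles: 0.88 > 0.2098 → include.
Rate on top 2: 0.5756. small mussels: 0.162 < 0.5756 → exclude; stop.
Optimal diet: cockles, winkles — 2 of 3 types.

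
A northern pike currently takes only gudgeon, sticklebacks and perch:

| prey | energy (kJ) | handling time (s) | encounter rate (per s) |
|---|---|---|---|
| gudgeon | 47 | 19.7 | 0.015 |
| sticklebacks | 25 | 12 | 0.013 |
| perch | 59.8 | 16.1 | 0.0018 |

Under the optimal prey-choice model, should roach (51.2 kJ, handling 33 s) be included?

On gudgeon, sticklebacks and perch alone, R = ΣλE/(1+Σλh) = 1.138/1.48 = 0.7684 kJ/s.
Profitability of roach: 51.2/33 = 1.552 kJ/s.
Since 1.552 > R, including roach increases the long-run rate.

Yes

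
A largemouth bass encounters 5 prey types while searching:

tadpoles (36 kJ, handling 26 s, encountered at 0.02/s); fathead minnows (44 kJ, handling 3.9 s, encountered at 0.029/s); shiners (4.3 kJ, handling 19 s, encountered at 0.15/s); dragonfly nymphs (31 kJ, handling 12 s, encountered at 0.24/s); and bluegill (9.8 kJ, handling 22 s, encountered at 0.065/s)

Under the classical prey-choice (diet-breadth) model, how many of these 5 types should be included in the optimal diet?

Profitabilities (E/h, kJ/s): fathead minnows 11.3, dragonfly nymphs 2.58, tadpoles 1.38, bluegill 0.445, shiners 0.226. Add prey in this order while the next type's profitability exceeds the intake rate on those already taken.
Rate on top 1: 1.146. dragonfly nymphs: 2.58 > 1.146 → include.
Rate on top 2: 2.183. tadpoles: 1.38 < 2.183 → exclude; stop.
Optimal diet: fathead minnows, dragonfly nymphs — 2 of 5 types.

2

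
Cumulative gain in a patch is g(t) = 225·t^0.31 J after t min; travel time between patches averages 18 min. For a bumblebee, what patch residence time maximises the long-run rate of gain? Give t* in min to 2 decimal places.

8.09 min

By the marginal value theorem, leave when the instantaneous gain rate g'(t) equals the habitat-wide average g(t)/(T + t).
g'(t) = 0.31·225·t^-0.69. Setting 0.31·225·t^-0.69 = 225·t^0.31/(18+t) gives 0.31(18+t) = t, so 0.69·t = 0.31×18.
t* = 0.31×18/0.69 = 8.087 min.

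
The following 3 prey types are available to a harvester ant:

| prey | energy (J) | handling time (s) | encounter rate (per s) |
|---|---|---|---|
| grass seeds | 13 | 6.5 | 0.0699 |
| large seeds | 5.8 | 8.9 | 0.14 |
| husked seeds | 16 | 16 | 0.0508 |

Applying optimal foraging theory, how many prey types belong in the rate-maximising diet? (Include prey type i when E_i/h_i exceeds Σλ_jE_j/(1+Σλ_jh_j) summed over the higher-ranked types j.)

Profitabilities (E/h, J/s): grass seeds 2, husked seeds 1, large seeds 0.652. Add prey in this order while the next type's profitability exceeds the intake rate on those already taken.
Rate on top 1: 0.6248. husked seeds: 1 > 0.6248 → include.
Rate on top 2: 0.7593. large seeds: 0.652 < 0.7593 → exclude; stop.
Optimal diet: grass seeds, husked seeds — 2 of 3 types.

2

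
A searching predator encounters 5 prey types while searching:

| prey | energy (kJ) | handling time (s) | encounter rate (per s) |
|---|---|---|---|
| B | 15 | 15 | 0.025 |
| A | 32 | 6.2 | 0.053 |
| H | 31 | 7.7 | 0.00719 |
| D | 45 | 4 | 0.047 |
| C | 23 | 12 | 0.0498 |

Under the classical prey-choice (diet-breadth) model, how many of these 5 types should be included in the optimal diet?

Profitabilities (E/h, kJ/s): D 11.2, A 5.16, H 4.03, C 1.92, B 1. Add prey in this order while the next type's profitability exceeds the intake rate on those already taken.
Rate on top 1: 1.78. A: 5.16 > 1.78 → include.
Rate on top 2: 2.513. H: 4.03 > 2.513 → include.
Rate on top 3: 2.566. C: 1.92 < 2.566 → exclude; stop.
Optimal diet: D, A, H — 3 of 5 types.

3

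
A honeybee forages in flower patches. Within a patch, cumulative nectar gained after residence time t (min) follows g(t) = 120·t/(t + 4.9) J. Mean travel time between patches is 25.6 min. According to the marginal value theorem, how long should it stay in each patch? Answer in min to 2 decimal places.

Maximise g(t)/(T+t): set derivative to zero → g'(t)(T+t) = g(t).
g'(t) = 120·4.9/(t + 4.9)². Setting 120·4.9/(t+4.9)² = 120t/[(t+4.9)(25.6+t)] gives 4.9(25.6+t) = t(t+4.9), so t² = 4.9×25.6 = 125.4.
t* = √125.4 = 11.2 min.

11.20 min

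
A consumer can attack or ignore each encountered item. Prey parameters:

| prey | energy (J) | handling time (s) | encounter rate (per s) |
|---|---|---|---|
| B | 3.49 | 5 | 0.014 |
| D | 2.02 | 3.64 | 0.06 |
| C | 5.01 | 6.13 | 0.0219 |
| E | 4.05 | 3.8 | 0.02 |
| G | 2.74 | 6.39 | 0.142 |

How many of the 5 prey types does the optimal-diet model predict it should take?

E/h in descending order: E 1.07, C 0.817, B 0.698, D 0.555, G 0.429 J/s. The optimal diet is the largest prefix of this list for which every included type satisfies E_i/h_i > R on the types above it.
Rate on top 1: 0.07528. C: 0.817 > 0.07528 → include.
Rate on top 2: 0.1576. B: 0.698 > 0.1576 → include.
Rate on top 3: 0.1871. D: 0.555 > 0.1871 → include.
Rate on top 4: 0.2407. G: 0.429 > 0.2407 → include.
Optimal diet: E, C, B, D, G — 5 of 5 types.

5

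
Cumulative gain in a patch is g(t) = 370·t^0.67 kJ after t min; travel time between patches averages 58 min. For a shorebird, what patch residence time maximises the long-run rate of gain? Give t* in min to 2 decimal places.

Maximise g(t)/(T+t): set derivative to zero → g'(t)(T+t) = g(t).
g'(t) = 0.67·370·t^-0.33. Setting 0.67·370·t^-0.33 = 370·t^0.67/(58+t) gives 0.67(58+t) = t, so 0.33·t = 0.67×58.
t* = 0.67×58/0.33 = 117.8 min.

117.76 min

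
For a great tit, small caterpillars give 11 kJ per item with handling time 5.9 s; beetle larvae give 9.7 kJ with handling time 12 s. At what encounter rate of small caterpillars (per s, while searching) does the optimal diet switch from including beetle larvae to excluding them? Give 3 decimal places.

0.130 per s

The zero-one rule: include beetle larvae iff E₂/h₂ > λE₁/(1+λh₁). Equality gives the switch point.
λE₁h₂ = E₂ + λE₂h₁ ⇒ λ = E₂/(E₁h₂ − E₂h₁) = 9.7/(132 − 57.23) = 0.1297 per s.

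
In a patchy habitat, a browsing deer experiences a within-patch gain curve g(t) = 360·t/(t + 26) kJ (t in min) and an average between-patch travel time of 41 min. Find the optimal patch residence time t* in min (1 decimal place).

By the marginal value theorem, leave when the instantaneous gain rate g'(t) equals the habitat-wide average g(t)/(T + t).
g'(t) = 360·26/(t + 26)². Setting 360·26/(t+26)² = 360t/[(t+26)(41+t)] gives 26(41+t) = t(t+26), so t² = 26×41 = 1066.
t* = √1066 = 32.65 min.

32.6 min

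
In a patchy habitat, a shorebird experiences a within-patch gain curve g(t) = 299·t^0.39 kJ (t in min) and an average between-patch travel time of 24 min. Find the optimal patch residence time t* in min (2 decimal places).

15.34 min

Maximise g(t)/(T+t): set derivative to zero → g'(t)(T+t) = g(t).
g'(t) = 0.39·299·t^-0.61. Setting 0.39·299·t^-0.61 = 299·t^0.39/(24+t) gives 0.39(24+t) = t, so 0.61·t = 0.39×24.
t* = 0.39×24/0.61 = 15.34 min.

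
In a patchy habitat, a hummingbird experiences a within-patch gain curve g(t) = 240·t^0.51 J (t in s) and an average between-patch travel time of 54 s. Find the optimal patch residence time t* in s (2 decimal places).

56.20 s

Optimal t* satisfies g'(t*) = g(t*)/(T + t*).
g'(t) = 0.51·240·t^-0.49. Setting 0.51·240·t^-0.49 = 240·t^0.51/(54+t) gives 0.51(54+t) = t, so 0.49·t = 0.51×54.
t* = 0.51×54/0.49 = 56.2 s.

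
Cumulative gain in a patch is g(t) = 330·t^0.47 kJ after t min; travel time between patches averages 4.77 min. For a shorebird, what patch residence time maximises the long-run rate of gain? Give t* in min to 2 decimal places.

4.23 min

Maximise g(t)/(T+t): set derivative to zero → g'(t)(T+t) = g(t).
g'(t) = 0.47·330·t^-0.53. Setting 0.47·330·t^-0.53 = 330·t^0.47/(4.77+t) gives 0.47(4.77+t) = t, so 0.53·t = 0.47×4.77.
t* = 0.47×4.77/0.53 = 4.23 min.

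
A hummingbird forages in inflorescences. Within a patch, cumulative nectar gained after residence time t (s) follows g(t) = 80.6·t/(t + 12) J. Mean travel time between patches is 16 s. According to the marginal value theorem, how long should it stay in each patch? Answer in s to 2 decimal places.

13.86 s

By the marginal value theorem, leave when the instantaneous gain rate g'(t) equals the habitat-wide average g(t)/(T + t).
g'(t) = 80.6·12/(t + 12)². Setting 80.6·12/(t+12)² = 80.6t/[(t+12)(16+t)] gives 12(16+t) = t(t+12), so t² = 12×16 = 192.
t* = √192 = 13.86 s.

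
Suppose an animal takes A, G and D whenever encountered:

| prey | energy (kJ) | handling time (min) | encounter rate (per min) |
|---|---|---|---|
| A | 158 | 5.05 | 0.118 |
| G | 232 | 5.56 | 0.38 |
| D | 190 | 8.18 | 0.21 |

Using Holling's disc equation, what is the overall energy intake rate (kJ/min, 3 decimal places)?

R = Σλ_iE_i / (1 + Σλ_ih_i)
Numerator: 0.118×158 + 0.38×232 + 0.21×190 = 146.7
Denominator: 1 + 0.118×5.05 + 0.38×5.56 + 0.21×8.18 = 5.426
R = 146.7/5.426 = 27.03 kJ/min

27.035 kJ/min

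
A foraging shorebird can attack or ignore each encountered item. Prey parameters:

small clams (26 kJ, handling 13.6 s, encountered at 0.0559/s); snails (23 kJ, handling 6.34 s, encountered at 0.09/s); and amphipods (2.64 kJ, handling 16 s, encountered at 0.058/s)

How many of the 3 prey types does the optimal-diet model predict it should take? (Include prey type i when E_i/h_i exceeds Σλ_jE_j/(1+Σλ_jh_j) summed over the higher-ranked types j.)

Profitabilities (E/h, kJ/s): snails 3.63, small clams 1.91, amphipods 0.165. Add prey in this order while the next type's profitability exceeds the intake rate on those already taken.
Rate on top 1: 1.318. small clams: 1.91 > 1.318 → include.
Rate on top 2: 1.512. amphipods: 0.165 < 1.512 → exclude; stop.
Optimal diet: snails, small clams — 2 of 3 types.

2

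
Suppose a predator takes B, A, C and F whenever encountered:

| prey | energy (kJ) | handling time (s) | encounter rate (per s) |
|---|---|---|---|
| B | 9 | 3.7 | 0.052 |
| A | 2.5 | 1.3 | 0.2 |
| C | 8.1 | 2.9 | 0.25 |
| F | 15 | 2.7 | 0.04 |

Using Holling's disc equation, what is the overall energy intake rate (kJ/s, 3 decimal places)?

1.572 kJ/s

R = (0.052×9 + 0.2×2.5 + 0.25×8.1 + 0.04×15) / (1 + 0.052×3.7 + 0.2×1.3 + 0.25×2.9 + 0.04×2.7) = 3.593/2.285 = 1.572 kJ/s.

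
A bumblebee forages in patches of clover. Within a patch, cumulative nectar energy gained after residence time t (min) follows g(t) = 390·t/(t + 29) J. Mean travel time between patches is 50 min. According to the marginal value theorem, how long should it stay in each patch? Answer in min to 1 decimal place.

38.1 min

Optimal t* satisfies g'(t*) = g(t*)/(T + t*).
g'(t) = 390·29/(t + 29)². Setting 390·29/(t+29)² = 390t/[(t+29)(50+t)] gives 29(50+t) = t(t+29), so t² = 29×50 = 1450.
t* = √1450 = 38.08 min.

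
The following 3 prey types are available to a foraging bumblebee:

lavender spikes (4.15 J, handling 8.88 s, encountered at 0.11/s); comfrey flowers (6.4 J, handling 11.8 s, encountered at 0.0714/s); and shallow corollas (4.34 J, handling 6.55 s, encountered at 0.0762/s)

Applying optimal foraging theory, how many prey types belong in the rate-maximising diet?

3

E/h in descending order: shallow corollas 0.663, comfrey flowers 0.542, lavender spikes 0.467 J/s. The optimal diet is the largest prefix of this list for which every included type satisfies E_i/h_i > R on the types above it.
Rate on top 1: 0.2206. comfrey flowers: 0.542 > 0.2206 → include.
Rate on top 2: 0.3364. lavender spikes: 0.467 > 0.3364 → include.
Optimal diet: shallow corollas, comfrey flowers, lavender spikes — 3 of 3 types.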